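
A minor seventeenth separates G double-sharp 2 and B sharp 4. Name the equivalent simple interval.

minor 3rd

Each octave removed subtracts seven from the number: 17 − 14 = 3.
So a minor seventeenth is 2 octaves plus a minor third. The quality is unchanged.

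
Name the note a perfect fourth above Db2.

Gb2

The fourth takes the letter from D up to G.
Moving 5 semitones up from Db2 (the size of a perfect fourth) reaches Gb2.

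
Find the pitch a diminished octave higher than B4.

For an octave the letter name doesn't change: still B, an octave up.
A diminished octave is 11 semitones; 11 semitones up from B4 gives Bb5.

Bb5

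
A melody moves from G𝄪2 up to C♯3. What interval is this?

G to C spans four letter names (G-A-B-C), so the interval is some kind of fourth.
A perfect fourth would be 5 semitones; G##2 to C#3 is 4, one semitone narrower, so the interval is diminished.

diminished 4th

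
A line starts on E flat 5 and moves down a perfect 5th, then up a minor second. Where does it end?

B double-flat 4

A perfect fifth down from Eb5 is Ab4.
A minor second up from Ab4 is Bbb4.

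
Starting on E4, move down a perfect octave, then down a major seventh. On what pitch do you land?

E4 down a perfect octave → E3 (12 semitones).
A major seventh down from E3 is F2.

F2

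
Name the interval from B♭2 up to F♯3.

augmented fifth

B to F spans five letter names (B-C-D-E-F), so the interval is some kind of fifth.
The perfect fifth is 7 semitones; here we have 8, one semitone wider: augmented.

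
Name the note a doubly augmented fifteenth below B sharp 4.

For a fifteenth the letter name doesn't change: still B, two octaves down.
Moving 26 semitones down from B#4 (the size of a doubly augmented fifteenth) reaches Bb2.

B flat 2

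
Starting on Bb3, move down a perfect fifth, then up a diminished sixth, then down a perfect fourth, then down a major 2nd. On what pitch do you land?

Down a perfect fifth from Bb3: Eb3 (7 semitones down).
Eb3 up a diminished sixth → Cbb4 (7 semitones).
Cbb4 down a perfect fourth → Gbb3 (5 semitones).
A major second down from Gbb3 is Fbb3.

Fbb3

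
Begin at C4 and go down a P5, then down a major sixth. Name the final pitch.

Ab2

A perfect fifth down from C4 is F3.
A major sixth down from F3 is Ab2.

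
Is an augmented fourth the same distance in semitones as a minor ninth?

An augmented fourth spans 6 semitones; a minor ninth spans 13 semitones. They differ by 7.

No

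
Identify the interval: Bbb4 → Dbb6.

minor 10th

B to D spans three letter names (B-C-D), plus an octave, so the interval is some kind of tenth.
At 15 semitones, Bbb4→Dbb6 falls one short of a major tenth: minor.
(Equivalently, a compound minor third: a minor third plus an octave.)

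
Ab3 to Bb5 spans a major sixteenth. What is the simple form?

Take out 2 octaves (14 from the number): 16 − 14 = 2.
So a major sixteenth is 2 octaves plus a major second. The quality is unchanged.

M2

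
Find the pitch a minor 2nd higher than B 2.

C 3

Two letter names up from B: C.
A minor second spans 1 semitone, so from B2 the target pitch is C3.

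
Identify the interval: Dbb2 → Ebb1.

m7

Descending from Dbb2 to Ebb1 is the same interval as ascending Ebb1 to Dbb2.
E to D spans seven letter names (E-F-G-A-B-C-D), so the interval is some kind of seventh.
Ebb1 to Dbb2 is 10 semitones, a half step short of the major seventh (11), so this is minor.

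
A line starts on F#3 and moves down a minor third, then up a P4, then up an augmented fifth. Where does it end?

D##4

Down a minor third from F#3: D#3 (3 semitones down).
Up a perfect fourth from D#3: G#3 (5 semitones up).
Up an augmented fifth from G#3: D##4 (8 semitones up).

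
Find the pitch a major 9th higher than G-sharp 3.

Counting two letter names plus an octave up from G lands on A.
Moving 14 semitones up from G#3 (the size of a major ninth) reaches A#4.

A-sharp 4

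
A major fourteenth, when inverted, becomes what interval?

First reduce the compound major fourteenth to its simple form, a major seventh.
Interval numbers invert to sum to nine: 7 + 2 = 9, so a seventh inverts to a second.
Quality inverts too: major becomes minor. That makes the inversion a minor second.

minor second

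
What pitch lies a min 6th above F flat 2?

Counting six letter names up from F lands on D.
Moving 8 semitones up from Fb2 (the size of a minor sixth) reaches Dbb3.

D double-flat 3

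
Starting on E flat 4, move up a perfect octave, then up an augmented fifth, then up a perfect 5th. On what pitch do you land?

F sharp 6

Eb4 up a perfect octave → Eb5 (12 semitones).
Eb5 up an augmented fifth → B5 (8 semitones).
A perfect fifth up from B5 is F#6.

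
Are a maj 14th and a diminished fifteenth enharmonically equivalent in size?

A major fourteenth = 23 semitones = a diminished fifteenth; enharmonically equal.

Yes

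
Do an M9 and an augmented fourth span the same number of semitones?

No

A major ninth spans 14 semitones; an augmented fourth spans 6 semitones. They differ by 8.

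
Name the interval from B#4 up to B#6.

B to B is the same letter name, plus 2 octaves: a fifteenth.
B#4 to B#6 is 24 semitones, matching the perfect fifteenth exactly, so the quality is perfect.
(Equivalently, a compound perfect octave: a perfect octave plus an octave.)

perfect 15th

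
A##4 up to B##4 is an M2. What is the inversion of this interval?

minor 7th

Inverted interval numbers add to nine, so a second pairs with a seventh (2 + 7 = 9).
And major becomes minor under inversion, so we get a minor seventh.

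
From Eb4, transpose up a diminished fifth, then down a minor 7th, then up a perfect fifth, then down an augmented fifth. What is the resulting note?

Cbb4

Up a diminished fifth from Eb4: Bbb4 (6 semitones up).
A minor seventh down from Bbb4 is Cb4.
A perfect fifth up from Cb4 is Gb4.
Gb4 down an augmented fifth → Cbb4 (8 semitones).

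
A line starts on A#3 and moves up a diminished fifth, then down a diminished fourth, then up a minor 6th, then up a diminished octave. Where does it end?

G5

A#3 up a diminished fifth → E4 (6 semitones).
Down a diminished fourth from E4: B#3 (4 semitones down).
A minor sixth up from B#3 is G#4.
A diminished octave up from G#4 is G5.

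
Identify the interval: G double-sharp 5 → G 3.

Descending from G##5 to G3 is the same interval as ascending G3 to G##5.
G to G is the same letter name, plus 2 octaves: a fifteenth.
G3 to G##5 spans 26 semitones — two semitones wider than the perfect fifteenth (24) — giving a doubly augmented fifteenth.
(Equivalently, a compound doubly augmented octave: a doubly augmented octave plus an octave.)

AA15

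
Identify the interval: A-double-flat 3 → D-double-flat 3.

perfect fifth

Descending from Abb3 to Dbb3 is the same interval as ascending Dbb3 to Abb3.
D to A spans five letter names (D-E-F-G-A): a fifth.
Counting semitones, Dbb3→Abb3 is 7, which is the perfect fifth.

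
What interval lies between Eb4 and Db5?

E to D spans seven letter names (E-F-G-A-B-C-D): a seventh.
At 10 semitones, Eb4→Db5 falls one short of a major seventh: minor.

minor 7th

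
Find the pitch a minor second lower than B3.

Two letter names down from B: A.
A minor second spans 1 semitone, so from B3 the target pitch is A#3.

A#3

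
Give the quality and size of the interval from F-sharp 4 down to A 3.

M6

Descending from F#4 to A3 is the same interval as ascending A3 to F#4.
A to F spans six letter names (A-B-C-D-E-F): a sixth.
A3 to F#4 is 9 semitones, matching the major sixth exactly, so the quality is major.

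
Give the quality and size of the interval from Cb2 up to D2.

C to D spans two letter names (C-D), so the interval is some kind of second.
A major second would be 2 semitones; Cb2 to D2 is 3, one semitone wider, so the interval is augmented.

A2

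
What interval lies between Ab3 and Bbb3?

minor second

A to B spans two letter names (A-B), so the interval is some kind of second.
At 1 semitone, Ab3→Bbb3 falls one short of a major second: minor.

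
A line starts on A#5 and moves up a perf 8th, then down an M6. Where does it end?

Up a perfect octave from A#5: A#6 (12 semitones up).
Down a major sixth from A#6: C#6 (9 semitones down).

C#6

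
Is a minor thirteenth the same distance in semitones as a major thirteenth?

No

A minor thirteenth is 20 semitones but a major thirteenth is 21 semitones — different sizes.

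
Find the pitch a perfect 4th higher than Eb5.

Ab5

Four letter names up from E: A.
A perfect fourth is 5 semitones; 5 semitones up from Eb5 gives Ab5.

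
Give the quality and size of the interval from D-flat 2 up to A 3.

D to A spans five letter names (D-E-F-G-A), plus an octave: a twelfth.
A perfect twelfth would be 19 semitones; Db2 to A3 is 20, one semitone wider, so the interval is augmented.
(Equivalently, a compound augmented fifth: an augmented fifth plus an octave.)

augmented twelfth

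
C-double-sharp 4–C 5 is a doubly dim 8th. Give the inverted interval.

doubly augmented 1st

Interval numbers invert to sum to nine: 8 + 1 = 9, so an octave inverts to a unison.
And doubly diminished becomes doubly augmented under inversion, so we get a doubly augmented unison.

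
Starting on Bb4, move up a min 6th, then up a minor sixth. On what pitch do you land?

Up a minor sixth from Bb4: Gb5 (8 semitones up).
Gb5 up a minor sixth → Ebb6 (8 semitones).

Ebb6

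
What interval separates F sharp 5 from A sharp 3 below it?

Descending from F#5 to A#3 is the same interval as ascending A#3 to F#5.
A to F spans six letter names (A-B-C-D-E-F), plus an octave: a thirteenth.
At 20 semitones, A#3→F#5 falls one short of a major thirteenth: minor.
(Equivalently, a compound minor sixth: a minor sixth plus an octave.)

m13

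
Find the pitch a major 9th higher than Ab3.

Bb4

The ninth's letter: A up two letter names plus an octave → B.
Moving 14 semitones up from Ab3 (the size of a major ninth) reaches Bb4.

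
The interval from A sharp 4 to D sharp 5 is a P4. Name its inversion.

The rule of nine gives the new number: 9 − 4 = 5, so a fourth becomes a fifth.
And perfect stays perfect under inversion, so we get a perfect fifth.

perfect 5th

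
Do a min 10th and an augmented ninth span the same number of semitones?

Both span 15 semitones: a minor tenth and an augmented ninth are the same chromatic distance.

Yes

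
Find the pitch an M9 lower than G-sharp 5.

The ninth's letter: G down two letter names plus an octave → F.
A major ninth spans 14 semitones, so from G#5 the target pitch is F#4.

F-sharp 4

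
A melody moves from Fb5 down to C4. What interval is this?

Descending from Fb5 to C4 is the same interval as ascending C4 to Fb5.
C to F spans four letter names (C-D-E-F), plus an octave: an eleventh.
The perfect eleventh is 17 semitones; here we have 16, one semitone narrower: diminished.
(Equivalently, a compound diminished fourth: a diminished fourth plus an octave.)

d11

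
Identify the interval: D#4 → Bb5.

D to B spans six letter names (D-E-F-G-A-B), plus an octave: a thirteenth.
D#4 to Bb5 spans 19 semitones — two semitones narrower than the major thirteenth (21) — giving a diminished thirteenth.
(Equivalently, a compound diminished sixth: a diminished sixth plus an octave.)

diminished thirteenth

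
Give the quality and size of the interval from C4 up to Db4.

C to D spans two letter names (C-D) — that makes it a second of some quality.
At 1 semitone, C4→Db4 falls one short of a major second: minor.

minor 2nd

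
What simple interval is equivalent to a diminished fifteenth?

diminished 8th

Subtracting seven from the interval number removes an octave: 15 − 7 = 8.
So a diminished fifteenth is an octave plus a diminished octave. The quality is unchanged.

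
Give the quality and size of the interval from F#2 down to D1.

Descending from F#2 to D1 is the same interval as ascending D1 to F#2.
D to F spans three letter names (D-E-F), plus an octave — that makes it a tenth of some quality.
The major tenth spans 16 semitones, and D1 to F#2 is exactly 16 semitones — so this is a major tenth.
(Equivalently, a compound major third: a major third plus an octave.)

major tenth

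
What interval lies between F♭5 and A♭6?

F to A spans three letter names (F-G-A), plus an octave: a tenth.
Counting semitones, Fb5→Ab6 is 16, which is the major tenth.
(Equivalently, a compound major third: a major third plus an octave.)

M10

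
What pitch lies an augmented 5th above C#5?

G##5

Five letter names up from C: G.
An augmented fifth spans 8 semitones, so from C#5 the target pitch is G##5.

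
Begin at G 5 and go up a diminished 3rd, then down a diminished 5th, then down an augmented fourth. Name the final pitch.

G5 up a diminished third → Bbb5 (2 semitones).
Down a diminished fifth from Bbb5: Eb5 (6 semitones down).
An augmented fourth down from Eb5 is Bbb4.

B double-flat 4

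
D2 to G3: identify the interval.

perfect 11th

D to G spans four letter names (D-E-F-G), plus an octave — that makes it an eleventh of some quality.
The perfect eleventh spans 17 semitones, and D2 to G3 is exactly 17 semitones — so this is a perfect eleventh.
(Equivalently, a compound perfect fourth: a perfect fourth plus an octave.)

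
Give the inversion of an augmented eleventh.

diminished fifth

First reduce the compound augmented eleventh to its simple form, an augmented fourth.
The rule of nine gives the new number: 9 − 4 = 5, so a fourth becomes a fifth.
And augmented becomes diminished under inversion, so we get a diminished fifth.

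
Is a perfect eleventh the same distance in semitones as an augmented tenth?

Yes

Both span 17 semitones: a perfect eleventh and an augmented tenth are the same chromatic distance.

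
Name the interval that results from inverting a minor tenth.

major sixth

First reduce the compound minor tenth to its simple form, a minor third.
Inverted interval numbers add to nine, so a third pairs with a sixth (3 + 6 = 9).
The quality also flips — minor becomes major — giving a major sixth.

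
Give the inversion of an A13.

d3

First reduce the compound augmented thirteenth to its simple form, an augmented sixth.
Inverted interval numbers add to nine, so a sixth pairs with a third (6 + 3 = 9).
And augmented becomes diminished under inversion, so we get a diminished third.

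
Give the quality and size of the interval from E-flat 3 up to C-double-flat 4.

diminished sixth

E to C spans six letter names (E-F-G-A-B-C) — that makes it a sixth of some quality.
Eb3 to Cbb4 spans 7 semitones — two semitones narrower than the major sixth (9) — giving a diminished sixth.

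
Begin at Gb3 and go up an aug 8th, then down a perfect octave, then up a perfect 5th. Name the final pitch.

Gb3 up an augmented octave → G4 (13 semitones).
Down a perfect octave from G4: G3 (12 semitones down).
G3 up a perfect fifth → D4 (7 semitones).

D4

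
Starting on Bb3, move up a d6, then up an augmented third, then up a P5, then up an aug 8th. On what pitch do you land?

F#6

Bb3 up a diminished sixth → Gbb4 (7 semitones).
An augmented third up from Gbb4 is Bb4.
A perfect fifth up from Bb4 is F5.
Up an augmented octave from F5: F#6 (13 semitones up).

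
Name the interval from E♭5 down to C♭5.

major third

Descending from Eb5 to Cb5 is the same interval as ascending Cb5 to Eb5.
C to E spans three letter names (C-D-E), so the interval is some kind of third.
The major third spans 4 semitones, and Cb5 to Eb5 is exactly 4 semitones — so this is a major third.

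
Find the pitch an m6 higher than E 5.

C 6

The sixth takes the letter from E up to C.
A minor sixth spans 8 semitones, so from E5 the target pitch is C6.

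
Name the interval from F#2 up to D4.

F to D spans six letter names (F-G-A-B-C-D), plus an octave — that makes it a thirteenth of some quality.
At 20 semitones, F#2→D4 falls one short of a major thirteenth: minor.
(Equivalently, a compound minor sixth: a minor sixth plus an octave.)

minor thirteenth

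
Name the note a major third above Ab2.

C3

Counting three letter names up from A lands on C.
A major third is 4 semitones; 4 semitones up from Ab2 gives C3.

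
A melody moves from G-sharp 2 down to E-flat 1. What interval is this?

augmented 10th

Descending from G#2 to Eb1 is the same interval as ascending Eb1 to G#2.
E to G spans three letter names (E-F-G), plus an octave, so the interval is some kind of tenth.
A major tenth would be 16 semitones; Eb1 to G#2 is 17, one semitone wider, so the interval is augmented.
(Equivalently, a compound augmented third: an augmented third plus an octave.)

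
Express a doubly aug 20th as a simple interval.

Take out 2 octaves (14 from the number): 20 − 14 = 6.
So a doubly augmented twentieth is 2 octaves plus a doubly augmented sixth. The quality is unchanged.

AA6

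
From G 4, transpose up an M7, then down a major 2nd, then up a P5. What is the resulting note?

B 5

Up a major seventh from G4: F#5 (11 semitones up).
Down a major second from F#5: E5 (2 semitones down).
E5 up a perfect fifth → B5 (7 semitones).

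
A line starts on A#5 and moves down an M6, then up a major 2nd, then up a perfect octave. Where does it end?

D#6

A#5 down a major sixth → C#5 (9 semitones).
Up a major second from C#5: D#5 (2 semitones up).
Up a perfect octave from D#5: D#6 (12 semitones up).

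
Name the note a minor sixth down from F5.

Six letter names down from F: A.
A minor sixth is 8 semitones; 8 semitones down from F5 gives A4.

A4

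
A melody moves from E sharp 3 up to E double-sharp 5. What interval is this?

E to E is the same letter name, plus 2 octaves — that makes it a fifteenth of some quality.
E#3 to E##5 spans 25 semitones — one semitone wider than the perfect fifteenth (24) — giving an augmented fifteenth.
(Equivalently, a compound augmented octave: an augmented octave plus an octave.)

augmented fifteenth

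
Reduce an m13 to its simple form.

minor sixth

Subtracting seven from the interval number removes an octave: 13 − 7 = 6.
Quality carries through unchanged, so the simple form is a minor sixth.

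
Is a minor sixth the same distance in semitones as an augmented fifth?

Both span 8 semitones: a minor sixth and an augmented fifth are the same chromatic distance.

Yes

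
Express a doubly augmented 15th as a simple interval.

Subtracting seven from the interval number removes an octave: 15 − 7 = 8.
Quality carries through unchanged, so the simple form is a doubly augmented octave.

AA8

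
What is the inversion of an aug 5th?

Interval numbers invert to sum to nine: 5 + 4 = 9, so a fifth inverts to a fourth.
The quality also flips — augmented becomes diminished — giving a diminished fourth.

diminished 4th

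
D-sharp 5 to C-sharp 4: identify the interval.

Descending from D#5 to C#4 is the same interval as ascending C#4 to D#5.
C to D spans two letter names (C-D), plus an octave: a ninth.
Counting semitones, C#4→D#5 is 14, which is the major ninth.
(Equivalently, a compound major second: a major second plus an octave.)

major 9th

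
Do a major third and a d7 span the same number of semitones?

No

A major third is 4 semitones but a diminished seventh is 9 semitones — different sizes.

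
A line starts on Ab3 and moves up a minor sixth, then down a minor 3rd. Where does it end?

Db4

A minor sixth up from Ab3 is Fb4.
A minor third down from Fb4 is Db4.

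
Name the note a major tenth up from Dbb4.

Fb5

The tenth's letter: D up three letter names plus an octave → F.
A major tenth spans 16 semitones, so from Dbb4 the target pitch is Fb5.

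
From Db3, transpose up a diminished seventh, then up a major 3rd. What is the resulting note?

Ebb4

Up a diminished seventh from Db3: Cbb4 (9 semitones up).
Cbb4 up a major third → Ebb4 (4 semitones).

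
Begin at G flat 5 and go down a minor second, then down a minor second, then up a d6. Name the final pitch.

Gb5 down a minor second → F5 (1 semitone).
A minor second down from F5 is E5.
Up a diminished sixth from E5: Cb6 (7 semitones up).

C flat 6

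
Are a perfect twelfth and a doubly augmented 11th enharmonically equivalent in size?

Both span 19 semitones: a perfect twelfth and a doubly augmented eleventh are the same chromatic distance.

Yes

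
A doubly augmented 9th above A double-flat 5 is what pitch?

Two letters up from A (plus an octave) reaches B.
A doubly augmented ninth spans 16 semitones, so from Abb5 the target pitch is B6.

B 6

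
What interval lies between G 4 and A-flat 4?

m2

G to A spans two letter names (G-A) — that makes it a second of some quality.
G4 to Ab4 is 1 semitone, a half step short of the major second (2), so this is minor.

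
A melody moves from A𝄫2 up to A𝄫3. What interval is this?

perfect octave

A to A is the same letter name, plus an octave: an octave.
Abb2 to Abb3 is 12 semitones, matching the perfect octave exactly, so the quality is perfect.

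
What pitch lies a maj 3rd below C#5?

Three letter names down from C: A.
A major third is 4 semitones; 4 semitones down from C#5 gives A4.

A4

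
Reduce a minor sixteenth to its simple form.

Subtracting seven from the interval number removes an octave: 16 − 14 = 2.
So a minor sixteenth is 2 octaves plus a minor second. The quality is unchanged.

minor 2nd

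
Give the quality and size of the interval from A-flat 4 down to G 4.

minor second

Descending from Ab4 to G4 is the same interval as ascending G4 to Ab4.
G to A spans two letter names (G-A) — that makes it a second of some quality.
G4 to Ab4 is 1 semitone, a half step short of the major second (2), so this is minor.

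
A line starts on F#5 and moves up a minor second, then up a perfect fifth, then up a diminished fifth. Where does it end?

A minor second up from F#5 is G5.
A perfect fifth up from G5 is D6.
Up a diminished fifth from D6: Ab6 (6 semitones up).

Ab6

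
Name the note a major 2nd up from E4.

F#4

The second takes the letter from E up to F.
A major second is 2 semitones; 2 semitones up from E4 gives F#4.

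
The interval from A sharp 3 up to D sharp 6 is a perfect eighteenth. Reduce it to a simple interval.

Subtracting seven from the interval number removes an octave: 18 − 14 = 4.
Quality carries through unchanged, so the simple form is a perfect fourth.

P4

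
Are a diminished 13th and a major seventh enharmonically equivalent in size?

A diminished thirteenth spans 19 semitones; a major seventh spans 11 semitones. They differ by 8.

No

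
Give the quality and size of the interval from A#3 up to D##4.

augmented fourth

A to D spans four letter names (A-B-C-D): a fourth.
A#3 to D##4 spans 6 semitones — one semitone wider than the perfect fourth (5) — giving an augmented fourth.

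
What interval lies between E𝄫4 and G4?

E to G spans three letter names (E-F-G), so the interval is some kind of third.
Ebb4 to G4 spans 5 semitones — one semitone wider than the major third (4) — giving an augmented third.

augmented 3rd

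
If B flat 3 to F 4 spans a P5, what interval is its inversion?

perfect fourth

Inverted interval numbers add to nine, so a fifth pairs with a fourth (5 + 4 = 9).
And perfect stays perfect under inversion, so we get a perfect fourth.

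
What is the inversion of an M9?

First reduce the compound major ninth to its simple form, a major second.
Inverted interval numbers add to nine, so a second pairs with a seventh (2 + 7 = 9).
And major becomes minor under inversion, so we get a minor seventh.

m7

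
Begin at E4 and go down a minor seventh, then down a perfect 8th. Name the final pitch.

F#2

A minor seventh down from E4 is F#3.
Down a perfect octave from F#3: F#2 (12 semitones down).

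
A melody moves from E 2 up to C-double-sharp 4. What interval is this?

E to C spans six letter names (E-F-G-A-B-C), plus an octave: a thirteenth.
The major thirteenth is 21 semitones; here we have 22, one semitone wider: augmented.
(Equivalently, a compound augmented sixth: an augmented sixth plus an octave.)

augmented thirteenth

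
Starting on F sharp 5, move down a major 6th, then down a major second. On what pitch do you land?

G 4

F#5 down a major sixth → A4 (9 semitones).
A major second down from A4 is G4.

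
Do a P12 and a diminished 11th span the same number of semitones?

19 semitones (perfect twelfth) vs 16 semitones (diminished eleventh): not equal.

No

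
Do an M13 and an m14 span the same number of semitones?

No

A major thirteenth is 21 semitones but a minor fourteenth is 22 semitones — different sizes.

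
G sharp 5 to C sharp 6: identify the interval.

perfect 4th

G to C spans four letter names (G-A-B-C): a fourth.
Counting semitones, G#5→C#6 is 5, which is the perfect fourth.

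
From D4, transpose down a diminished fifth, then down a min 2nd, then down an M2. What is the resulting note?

E#3

A diminished fifth down from D4 is G#3.
Down a minor second from G#3: F##3 (1 semitone down).
Down a major second from F##3: E#3 (2 semitones down).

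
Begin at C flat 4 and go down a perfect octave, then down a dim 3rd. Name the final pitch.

A 2

Cb4 down a perfect octave → Cb3 (12 semitones).
A diminished third down from Cb3 is A2.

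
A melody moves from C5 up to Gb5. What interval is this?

diminished fifth

C to G spans five letter names (C-D-E-F-G): a fifth.
A perfect fifth would be 7 semitones; C5 to Gb5 is 6, one semitone narrower, so the interval is diminished.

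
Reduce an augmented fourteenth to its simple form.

Take out an octave (7 from the number): 14 − 7 = 7.
Quality carries through unchanged, so the simple form is an augmented seventh.

A7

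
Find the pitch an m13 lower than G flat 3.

The thirteenth's letter: G down six letter names plus an octave → B.
A minor thirteenth spans 20 semitones, so from Gb3 the target pitch is Bb1.

B flat 1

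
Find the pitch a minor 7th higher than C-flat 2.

The seventh takes the letter from C up to B.
A minor seventh spans 10 semitones, so from Cb2 the target pitch is Bbb2.

B-double-flat 2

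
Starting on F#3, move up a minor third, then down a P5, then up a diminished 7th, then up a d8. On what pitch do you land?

Cbb5

F#3 up a minor third → A3 (3 semitones).
Down a perfect fifth from A3: D3 (7 semitones down).
A diminished seventh up from D3 is Cb4.
A diminished octave up from Cb4 is Cbb5.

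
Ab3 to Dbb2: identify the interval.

Descending from Ab3 to Dbb2 is the same interval as ascending Dbb2 to Ab3.
D to A spans five letter names (D-E-F-G-A), plus an octave: a twelfth.
A perfect twelfth would be 19 semitones; Dbb2 to Ab3 is 20, one semitone wider, so the interval is augmented.
(Equivalently, a compound augmented fifth: an augmented fifth plus an octave.)

A12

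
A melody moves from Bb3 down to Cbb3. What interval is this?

augmented seventh

Descending from Bb3 to Cbb3 is the same interval as ascending Cbb3 to Bb3.
C to B spans seven letter names (C-D-E-F-G-A-B), so the interval is some kind of seventh.
A major seventh would be 11 semitones; Cbb3 to Bb3 is 12, one semitone wider, so the interval is augmented.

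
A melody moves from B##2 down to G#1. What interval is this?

A10

Descending from B##2 to G#1 is the same interval as ascending G#1 to B##2.
G to B spans three letter names (G-A-B), plus an octave — that makes it a tenth of some quality.
The major tenth is 16 semitones; here we have 17, one semitone wider: augmented.
(Equivalently, a compound augmented third: an augmented third plus an octave.)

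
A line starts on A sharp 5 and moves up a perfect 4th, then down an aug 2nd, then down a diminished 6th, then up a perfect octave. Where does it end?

Up a perfect fourth from A#5: D#6 (5 semitones up).
D#6 down an augmented second → C6 (3 semitones).
A diminished sixth down from C6 is E#5.
Up a perfect octave from E#5: E#6 (12 semitones up).

E sharp 6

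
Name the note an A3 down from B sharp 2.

The third takes the letter from B down to G.
An augmented third is 5 semitones; 5 semitones down from B#2 gives G2.

G 2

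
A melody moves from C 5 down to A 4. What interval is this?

Descending from C5 to A4 is the same interval as ascending A4 to C5.
A to C spans three letter names (A-B-C) — that makes it a third of some quality.
A major third would be 4 semitones, but A4 to C5 is 3 — one semitone narrower, making it a minor third.

minor third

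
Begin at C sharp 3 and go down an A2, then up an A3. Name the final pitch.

D sharp 3

C#3 down an augmented second → Bb2 (3 semitones).
Bb2 up an augmented third → D#3 (5 semitones).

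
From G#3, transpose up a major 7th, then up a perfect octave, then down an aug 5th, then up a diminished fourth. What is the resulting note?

Eb5

Up a major seventh from G#3: F##4 (11 semitones up).
A perfect octave up from F##4 is F##5.
F##5 down an augmented fifth → B4 (8 semitones).
Up a diminished fourth from B4: Eb5 (4 semitones up).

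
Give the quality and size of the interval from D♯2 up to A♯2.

P5

D to A spans five letter names (D-E-F-G-A) — that makes it a fifth of some quality.
The perfect fifth spans 7 semitones, and D#2 to A#2 is exactly 7 semitones — so this is a perfect fifth.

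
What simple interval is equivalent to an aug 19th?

Take out 2 octaves (14 from the number): 19 − 14 = 5.
That makes an augmented nineteenth a compound augmented fifth — 2 octaves plus an augmented fifth.

augmented 5th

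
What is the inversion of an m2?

Inverted interval numbers add to nine, so a second pairs with a seventh (2 + 7 = 9).
And minor becomes major under inversion, so we get a major seventh.

M7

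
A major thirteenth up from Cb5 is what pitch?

The thirteenth's letter: C up six letter names plus an octave → A.
A major thirteenth spans 21 semitones, so from Cb5 the target pitch is Ab6.

Ab6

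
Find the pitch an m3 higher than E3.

G3

Counting three letter names up from E lands on G.
A minor third spans 3 semitones, so from E3 the target pitch is G3.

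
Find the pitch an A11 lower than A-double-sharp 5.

Four letters down from A (plus an octave) reaches E.
An augmented eleventh spans 18 semitones, so from A##5 the target pitch is E#4.

E-sharp 4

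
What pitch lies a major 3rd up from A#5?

The third takes the letter from A up to C.
A major third spans 4 semitones, so from A#5 the target pitch is C##6.

C##6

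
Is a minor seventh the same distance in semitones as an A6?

A minor seventh = 10 semitones = an augmented sixth; enharmonically equal.

Yes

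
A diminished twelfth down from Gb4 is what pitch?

Counting five letter names plus an octave down from G lands on C.
A diminished twelfth is 18 semitones; 18 semitones down from Gb4 gives C3.

C3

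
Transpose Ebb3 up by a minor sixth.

Cbb4

Six letter names up from E: C.
A minor sixth spans 8 semitones, so from Ebb3 the target pitch is Cbb4.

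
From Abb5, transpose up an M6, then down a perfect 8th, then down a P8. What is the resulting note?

A major sixth up from Abb5 is Fb6.
Fb6 down a perfect octave → Fb5 (12 semitones).
A perfect octave down from Fb5 is Fb4.

Fb4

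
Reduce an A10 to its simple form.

augmented 3rd

Take out an octave (7 from the number): 10 − 7 = 3.
Quality carries through unchanged, so the simple form is an augmented third.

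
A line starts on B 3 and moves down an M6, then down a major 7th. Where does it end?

Down a major sixth from B3: D3 (9 semitones down).
D3 down a major seventh → Eb2 (11 semitones).

E flat 2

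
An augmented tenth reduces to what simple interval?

augmented third

Take out an octave (7 from the number): 10 − 7 = 3.
That makes an augmented tenth a compound augmented third — an octave plus an augmented third.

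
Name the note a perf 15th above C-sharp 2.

C-sharp 4

A fifteenth keeps the letter name C, two octaves up from C.
A perfect fifteenth spans 24 semitones, so from C#2 the target pitch is C#4.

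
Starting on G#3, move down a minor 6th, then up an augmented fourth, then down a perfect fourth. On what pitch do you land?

Down a minor sixth from G#3: B#2 (8 semitones down).
Up an augmented fourth from B#2: E##3 (6 semitones up).
Down a perfect fourth from E##3: B##2 (5 semitones down).

B##2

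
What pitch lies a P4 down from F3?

The fourth takes the letter from F down to C.
A perfect fourth spans 5 semitones, so from F3 the target pitch is C3.

C3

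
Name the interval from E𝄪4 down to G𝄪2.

major thirteenth

Descending from E##4 to G##2 is the same interval as ascending G##2 to E##4.
G to E spans six letter names (G-A-B-C-D-E), plus an octave — that makes it a thirteenth of some quality.
G##2 to E##4 is 21 semitones, matching the major thirteenth exactly, so the quality is major.
(Equivalently, a compound major sixth: a major sixth plus an octave.)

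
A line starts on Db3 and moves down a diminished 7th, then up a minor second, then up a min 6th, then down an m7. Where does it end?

Eb2

A diminished seventh down from Db3 is E2.
E2 up a minor second → F2 (1 semitone).
A minor sixth up from F2 is Db3.
Db3 down a minor seventh → Eb2 (10 semitones).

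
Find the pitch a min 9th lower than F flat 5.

Two letters down from F (plus an octave) reaches E.
A minor ninth spans 13 semitones, so from Fb5 the target pitch is Eb4.

E flat 4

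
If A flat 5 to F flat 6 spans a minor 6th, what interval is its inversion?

M3

Inverted interval numbers add to nine, so a sixth pairs with a third (6 + 3 = 9).
Quality inverts too: minor becomes major. That makes the inversion a major third.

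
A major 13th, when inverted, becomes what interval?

minor third

First reduce the compound major thirteenth to its simple form, a major sixth.
Interval numbers invert to sum to nine: 6 + 3 = 9, so a sixth inverts to a third.
The quality also flips — major becomes minor — giving a minor third.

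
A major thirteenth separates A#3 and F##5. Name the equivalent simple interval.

Each octave removed subtracts seven from the number: 13 − 7 = 6.
Quality carries through unchanged, so the simple form is a major sixth.

major 6th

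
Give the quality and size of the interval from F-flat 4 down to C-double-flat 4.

augmented 4th

Descending from Fb4 to Cbb4 is the same interval as ascending Cbb4 to Fb4.
C to F spans four letter names (C-D-E-F) — that makes it a fourth of some quality.
Cbb4 to Fb4 spans 6 semitones — one semitone wider than the perfect fourth (5) — giving an augmented fourth.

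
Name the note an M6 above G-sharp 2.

The sixth takes the letter from G up to E.
A major sixth is 9 semitones; 9 semitones up from G#2 gives E#3.

E-sharp 3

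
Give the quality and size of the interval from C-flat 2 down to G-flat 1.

perfect fourth

Descending from Cb2 to Gb1 is the same interval as ascending Gb1 to Cb2.
G to C spans four letter names (G-A-B-C): a fourth.
Gb1 to Cb2 is 5 semitones, matching the perfect fourth exactly, so the quality is perfect.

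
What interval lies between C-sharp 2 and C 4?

diminished fifteenth

C to C is the same letter name, plus 2 octaves, so the interval is some kind of fifteenth.
C#2 to C4 spans 23 semitones — one semitone narrower than the perfect fifteenth (24) — giving a diminished fifteenth.
(Equivalently, a compound diminished octave: a diminished octave plus an octave.)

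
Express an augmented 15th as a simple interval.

Subtracting seven from the interval number removes an octave: 15 − 7 = 8.
That makes an augmented fifteenth a compound augmented octave — an octave plus an augmented octave.

augmented octave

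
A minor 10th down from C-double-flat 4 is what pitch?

The tenth's letter: C down three letter names plus an octave → A.
A minor tenth is 15 semitones; 15 semitones down from Cbb4 gives Abb2.

A-double-flat 2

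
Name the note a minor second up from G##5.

Counting two letter names up from G lands on A.
A minor second spans 1 semitone, so from G##5 the target pitch is A#5.

A#5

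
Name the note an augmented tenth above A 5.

C-double-sharp 7

The tenth's letter: A up three letter names plus an octave → C.
An augmented tenth spans 17 semitones, so from A5 the target pitch is C##7.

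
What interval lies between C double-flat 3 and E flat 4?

augmented tenth

C to E spans three letter names (C-D-E), plus an octave: a tenth.
A major tenth would be 16 semitones; Cbb3 to Eb4 is 17, one semitone wider, so the interval is augmented.
(Equivalently, a compound augmented third: an augmented third plus an octave.)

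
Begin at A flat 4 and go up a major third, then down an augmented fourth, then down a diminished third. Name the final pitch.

E 4

A major third up from Ab4 is C5.
Down an augmented fourth from C5: Gb4 (6 semitones down).
Down a diminished third from Gb4: E4 (2 semitones down).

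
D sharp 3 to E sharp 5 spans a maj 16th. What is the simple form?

Each octave removed subtracts seven from the number: 16 − 14 = 2.
Quality carries through unchanged, so the simple form is a major second.

M2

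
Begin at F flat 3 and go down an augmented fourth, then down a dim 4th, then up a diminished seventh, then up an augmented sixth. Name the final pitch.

Fb3 down an augmented fourth → Cbb3 (6 semitones).
Down a diminished fourth from Cbb3: Gb2 (4 semitones down).
Up a diminished seventh from Gb2: Fbb3 (9 semitones up).
Up an augmented sixth from Fbb3: Db4 (10 semitones up).

D flat 4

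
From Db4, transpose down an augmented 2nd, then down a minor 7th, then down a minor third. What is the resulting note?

Bbb2

An augmented second down from Db4 is Cbb4.
Cbb4 down a minor seventh → Dbb3 (10 semitones).
Dbb3 down a minor third → Bbb2 (3 semitones).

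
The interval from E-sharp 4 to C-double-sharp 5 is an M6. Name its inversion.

minor 3rd

Inverted interval numbers add to nine, so a sixth pairs with a third (6 + 3 = 9).
Quality inverts too: major becomes minor. That makes the inversion a minor third.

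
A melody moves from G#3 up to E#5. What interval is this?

G to E spans six letter names (G-A-B-C-D-E), plus an octave — that makes it a thirteenth of some quality.
G#3 to E#5 is 21 semitones, matching the major thirteenth exactly, so the quality is major.
(Equivalently, a compound major sixth: a major sixth plus an octave.)

major 13th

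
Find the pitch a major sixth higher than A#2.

Counting six letter names up from A lands on F.
Moving 9 semitones up from A#2 (the size of a major sixth) reaches F##3.

F##3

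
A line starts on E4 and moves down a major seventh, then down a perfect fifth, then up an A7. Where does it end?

A#3

E4 down a major seventh → F3 (11 semitones).
Down a perfect fifth from F3: Bb2 (7 semitones down).
Bb2 up an augmented seventh → A#3 (12 semitones).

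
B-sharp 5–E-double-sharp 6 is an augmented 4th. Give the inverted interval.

diminished fifth

Interval numbers invert to sum to nine: 4 + 5 = 9, so a fourth inverts to a fifth.
Quality inverts too: augmented becomes diminished. That makes the inversion a diminished fifth.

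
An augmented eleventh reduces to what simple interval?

augmented 4th

Take out an octave (7 from the number): 11 − 7 = 4.
Quality carries through unchanged, so the simple form is an augmented fourth.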